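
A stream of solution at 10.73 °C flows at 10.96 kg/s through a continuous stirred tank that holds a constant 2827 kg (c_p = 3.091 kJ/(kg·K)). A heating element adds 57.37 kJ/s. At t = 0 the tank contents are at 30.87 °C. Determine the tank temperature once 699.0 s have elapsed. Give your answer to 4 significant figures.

13.65 °C

M c_p dT/dt = ṁ c_p (T_in − T) + Q̇.
τ = M/ṁ = 257.938 s; T_ss = T_in + Q̇/(ṁ c_p) = 10.73 + 57.37/(10.96·3.091) = 12.4235 °C.
Solution: T(t) = T_ss + (T₀ − T_ss) e^(−t/τ).
T(699.0) = 12.4235 + (18.4465)·e^(−699.0/257.938) = 12.4235 + (18.4465)·0.0665399 = 13.6509 °C.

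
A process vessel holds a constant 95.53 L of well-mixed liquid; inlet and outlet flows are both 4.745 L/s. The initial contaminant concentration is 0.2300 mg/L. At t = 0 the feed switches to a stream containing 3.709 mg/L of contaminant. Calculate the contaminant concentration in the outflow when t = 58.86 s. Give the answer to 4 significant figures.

Accumulation = in − out for the solute gives V dC/dt = Q(C_in − C).
Time constant τ = V/Q = 95.53/4.745 = 20.1328 s.
Solution: C(t) = C_in + (C₀ − C_in) e^(−t/τ).
C(58.86) = 3.709 + (0.2300 − 3.709)·e^(−58.86/20.1328) = 3.709 + (-3.47900)·0.0537403 = 3.52204 mg/L.

3.522 mg/L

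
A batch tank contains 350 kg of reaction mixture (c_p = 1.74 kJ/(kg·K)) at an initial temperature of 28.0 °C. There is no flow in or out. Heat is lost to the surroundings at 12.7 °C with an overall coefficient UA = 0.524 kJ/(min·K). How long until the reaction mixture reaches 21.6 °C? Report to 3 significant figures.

630 min

Lumped-capacitance energy balance: M c_p dT/dt = UA(T_amb − T).
τ = M c_p/UA = 1162.2 min; T_ss = T_amb = 12.700 °C.
T(t) = T_ss + (T₀ − T_ss)e^(−t/τ); set T = 21.6:
t = −τ ln[(T − T_ss)/(T₀ − T_ss)] = −1162.2 · ln(0.58170) = 629.69 min.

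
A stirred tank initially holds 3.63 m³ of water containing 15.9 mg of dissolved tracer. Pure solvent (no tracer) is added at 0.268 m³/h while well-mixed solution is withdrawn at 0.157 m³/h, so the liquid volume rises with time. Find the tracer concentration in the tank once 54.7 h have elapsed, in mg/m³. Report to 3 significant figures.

Let m(t) be the amount of tracer. Volume: V(t) = V₀ + (Q_in − Q_out) t = 3.63 + 0.11100 t; V(54.7) = 9.7017 m³.
No tracer enters, so dm/dt = −Q_out · (m/V).
dm/m = −Q_out dt/(V₀ + 0.11100 t); integrating gives ln(m/m₀) = −(Q_out/(Q_in−Q_out)) ln(V/V₀).
m = m₀ (V₀/V)^(Q_out/(Q_in−Q_out)) = 15.9 × (3.63/9.7017)^(1.4144) = 3.9585 mg.
C = m/V = 3.9585/9.7017 = 0.40802 mg/m³.

0.408 mg/m³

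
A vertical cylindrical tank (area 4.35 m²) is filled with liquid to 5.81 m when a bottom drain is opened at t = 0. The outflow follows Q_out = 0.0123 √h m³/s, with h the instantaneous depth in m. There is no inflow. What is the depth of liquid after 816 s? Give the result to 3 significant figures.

1.58 m

With no inflow, A dh/dt = −0.0123 √h.
This is separable: 2 d(√h)/dt = −0.0123/A, so √h = √h₀ − (0.0123/(2A)) t.
√h = √5.81 − 0.0123·816/(2·4.35) = 2.4104 − 1.1537 = 1.2567.
h = 1.2567² = 1.5794 m.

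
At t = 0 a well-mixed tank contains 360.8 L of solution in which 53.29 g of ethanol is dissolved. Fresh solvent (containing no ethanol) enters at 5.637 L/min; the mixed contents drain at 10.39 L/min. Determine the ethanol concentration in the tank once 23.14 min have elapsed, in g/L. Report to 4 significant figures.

Let m(t) be the amount of ethanol. Volume: V(t) = V₀ + (Q_in − Q_out) t = 360.8 − 4.75300 t; V(23.14) = 250.816 L.
Species balance (pure solvent in): dm/dt = −Q_out · m/V(t).
Separate: dm/m = −Q_out dt/V(t) ⇒ ln(m/m₀) = −(Q_out/(Q_in−Q_out)) ln(V/V₀).
m = m₀ (V₀/V)^(Q_out/(Q_in−Q_out)) = 53.29 × (360.8/250.816)^(-2.18599) = 24.0687 g.
C = m/V = 24.0687/250.816 = 0.0959616 g/L.

0.09596 g/L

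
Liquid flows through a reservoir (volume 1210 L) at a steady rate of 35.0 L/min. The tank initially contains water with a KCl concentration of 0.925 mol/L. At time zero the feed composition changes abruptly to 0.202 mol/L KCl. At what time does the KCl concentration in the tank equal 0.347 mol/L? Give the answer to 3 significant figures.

55.5 min

Species balance: V dC/dt = Q(C_in − C) ⇒ τ = V/Q = 34.571 min.
C(t) = C_in + (C₀ − C_in) e^(−t/τ). Set C = 0.347 and solve for t:
e^(−t/τ) = (C − C_in)/(C₀ − C_in) = (0.347 − 0.202)/(0.925 − 0.202) = 0.20055
t = −τ ln(…) = 34.571 × 1.6067 = 55.545 min.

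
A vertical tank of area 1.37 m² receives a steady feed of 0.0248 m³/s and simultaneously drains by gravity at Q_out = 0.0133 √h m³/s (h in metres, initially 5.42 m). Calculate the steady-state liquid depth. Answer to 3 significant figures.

Level balance: A dh/dt = 0.0248 − 0.0133 √h. Setting dh/dt = 0:
Q_in = 0.0133 √h_ss ⇒ √h_ss = 0.0248/0.0133 = 1.8647.
h_ss = 1.8647² = 3.4770 m. (Since h₀ = 5.42 m > h_ss, the level will fall toward this value.)

3.48 m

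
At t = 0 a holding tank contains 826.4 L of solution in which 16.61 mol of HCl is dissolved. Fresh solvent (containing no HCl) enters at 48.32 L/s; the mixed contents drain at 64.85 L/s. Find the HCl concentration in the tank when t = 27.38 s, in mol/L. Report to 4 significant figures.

Total volume: dV/dt = Q_in − Q_out = -16.5300 L/s, so V(t) = 826.4 − 16.5300 t and V(27.38) = 373.809 L.
Solute balance: dm/dt = 0 − Q_out C = −Q_out m/V(t).
dm/m = −Q_out dt/(V₀ − 16.5300 t); integrating gives ln(m/m₀) = −(Q_out/(Q_in−Q_out)) ln(V/V₀).
m = m₀ (V₀/V)^(Q_out/(Q_in−Q_out)) = 16.61 × (826.4/373.809)^(-3.92317) = 0.739055 mol.
C = m/V = 0.739055/373.809 = 0.00197709 mol/L.

0.001977 mol/L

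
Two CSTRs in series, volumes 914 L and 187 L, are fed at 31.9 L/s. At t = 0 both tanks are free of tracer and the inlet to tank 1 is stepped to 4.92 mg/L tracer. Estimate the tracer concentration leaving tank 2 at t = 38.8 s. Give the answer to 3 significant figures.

Each tank obeys Vᵢ dCᵢ/dt = Q(Cᵢ₋₁ − Cᵢ), so τᵢ = Vᵢ/Q.
τ₁ = 914/31.9 = 28.652 s; τ₂ = 187/31.9 = 5.8621 s.
Solving the cascade with C₁(0)=C₂(0)=0 gives C₂(t) = C_in[1 − (τ₁ e^(−t/τ₁) − τ₂ e^(−t/τ₂))/(τ₁ − τ₂)].
At t = 38.8: e^(−t/τ₁) = 0.25816, e^(−t/τ₂) = 0.0013350.
C₂ = 4.92·[1 − (28.652·0.25816 − 5.8621·0.0013350)/(22.790)] = 4.92·0.67578 = 3.3248 mg/L.

3.32 mg/L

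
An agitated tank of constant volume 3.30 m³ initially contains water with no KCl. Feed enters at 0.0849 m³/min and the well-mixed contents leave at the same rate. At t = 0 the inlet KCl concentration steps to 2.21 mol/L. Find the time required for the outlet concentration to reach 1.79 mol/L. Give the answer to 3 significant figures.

64.5 min

Species balance: V dC/dt = Q(C_in − C) ⇒ τ = V/Q = 38.869 min.
C(t) = C_in + (C₀ − C_in) e^(−t/τ). Set C = 1.79 and solve for t:
e^(−t/τ) = (C − C_in)/(C₀ − C_in) = (1.79 − 2.21)/(0 − 2.21) = 0.19005
t = −τ ln(…) = 38.869 × 1.6605 = 64.542 min.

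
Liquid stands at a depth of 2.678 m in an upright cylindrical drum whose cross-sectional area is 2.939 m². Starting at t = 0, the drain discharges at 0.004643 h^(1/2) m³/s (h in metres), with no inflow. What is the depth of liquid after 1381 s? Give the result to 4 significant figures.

Volume balance on the tank: A dh/dt = −0.004643 √h.
∫ h^(−1/2) dh = −(0.004643/A) ∫ dt, giving 2√h = 2√h₀ − (0.004643/A) t.
√h = √2.678 − 0.004643·1381/(2·2.939) = 1.63646 − 1.09084 = 0.545615.
h = 0.545615² = 0.297696 m.

0.2977 m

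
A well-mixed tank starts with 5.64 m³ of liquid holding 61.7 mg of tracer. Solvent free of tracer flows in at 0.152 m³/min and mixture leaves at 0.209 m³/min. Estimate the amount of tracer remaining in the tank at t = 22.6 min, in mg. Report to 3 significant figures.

Let m(t) be the amount of tracer. Volume: V(t) = V₀ + (Q_in − Q_out) t = 5.64 − 0.057000 t; V(22.6) = 4.3518 m³.
Species balance (pure solvent in): dm/dt = −Q_out · m/V(t).
dm/m = −Q_out dt/(V₀ − 0.057000 t); integrating gives ln(m/m₀) = −(Q_out/(Q_in−Q_out)) ln(V/V₀).
m = m₀ (V₀/V)^(Q_out/(Q_in−Q_out)) = 61.7 × (5.64/4.3518)^(-3.6667) = 23.844 mg.

23.8 mg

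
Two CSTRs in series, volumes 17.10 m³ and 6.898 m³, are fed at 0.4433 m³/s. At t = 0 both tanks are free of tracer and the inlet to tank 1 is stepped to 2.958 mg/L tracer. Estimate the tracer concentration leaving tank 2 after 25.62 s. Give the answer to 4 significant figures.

0.7916 mg/L

Species balance on tank i: dCᵢ/dt = (Cᵢ₋₁ − Cᵢ)/τᵢ with τᵢ = Vᵢ/Q.
τ₁ = 17.10/0.4433 = 38.5743 s; τ₂ = 6.898/0.4433 = 15.5606 s.
Tank 1: C₁ = C_in(1 − e^(−t/τ₁)). Tank 2 (τ₁ ≠ τ₂): C₂ = C_in[1 − (τ₁ e^(−t/τ₁) − τ₂ e^(−t/τ₂))/(τ₁ − τ₂)].
At t = 25.62: e^(−t/τ₁) = 0.514699, e^(−t/τ₂) = 0.192729.
C₂ = 2.958·[1 − (38.5743·0.514699 − 15.5606·0.192729)/(23.0138)] = 2.958·0.267603 = 0.791570 mg/L.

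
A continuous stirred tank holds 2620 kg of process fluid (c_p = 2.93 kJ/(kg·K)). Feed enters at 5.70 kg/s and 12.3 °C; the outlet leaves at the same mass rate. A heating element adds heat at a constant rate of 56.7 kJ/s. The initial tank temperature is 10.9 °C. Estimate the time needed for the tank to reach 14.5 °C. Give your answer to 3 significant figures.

639 s

M c_p dT/dt = ṁ c_p (T_in − T) + Q̇.
τ = M/ṁ = 459.65 s; T_ss = T_in + Q̇/(ṁ c_p) = 15.695 °C.
T(t) = T_ss + (T₀ − T_ss) e^(−t/τ). Set T = 14.5:
e^(−t/τ) = (14.5 − 15.695)/(10.9 − 15.695) = 0.24922
t = −459.65 · ln(0.24922) = 638.65 s.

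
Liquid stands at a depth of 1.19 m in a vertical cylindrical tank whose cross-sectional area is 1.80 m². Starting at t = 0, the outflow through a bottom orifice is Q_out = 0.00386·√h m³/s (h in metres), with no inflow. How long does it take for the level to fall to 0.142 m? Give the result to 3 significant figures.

A dh/dt = −Q_out = −0.00386 √h.
Separate and integrate: 2(√h − √h₀) = −(0.00386/A) t.
t = 2A(√h₀ − √h)/0.00386 = 2·1.80·(√1.19 − √0.142)/0.00386
  = 3.6000 × (1.0909 − 0.37683) / 0.00386 = 665.95 s.

666 s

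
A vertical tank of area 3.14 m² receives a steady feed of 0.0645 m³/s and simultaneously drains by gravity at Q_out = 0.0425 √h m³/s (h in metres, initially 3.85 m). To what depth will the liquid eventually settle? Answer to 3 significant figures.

Level balance: A dh/dt = 0.0645 − 0.0425 √h. Setting dh/dt = 0:
Q_in = 0.0425 √h_ss ⇒ √h_ss = 0.0645/0.0425 = 1.5176.
h_ss = 1.5176² = 2.3033 m. (Since h₀ = 3.85 m > h_ss, the level will fall toward this value.)

2.30 m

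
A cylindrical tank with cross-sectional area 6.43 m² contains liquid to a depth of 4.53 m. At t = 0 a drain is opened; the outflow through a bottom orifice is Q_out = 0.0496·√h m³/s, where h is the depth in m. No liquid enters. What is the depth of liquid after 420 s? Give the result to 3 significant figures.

With no inflow, A dh/dt = −0.0496 √h.
This is separable: 2 d(√h)/dt = −0.0496/A, so √h = √h₀ − (0.0496/(2A)) t.
√h = √4.53 − 0.0496·420/(2·6.43) = 2.1284 − 1.6199 = 0.50847.
h = 0.50847² = 0.25854 m.

0.259 m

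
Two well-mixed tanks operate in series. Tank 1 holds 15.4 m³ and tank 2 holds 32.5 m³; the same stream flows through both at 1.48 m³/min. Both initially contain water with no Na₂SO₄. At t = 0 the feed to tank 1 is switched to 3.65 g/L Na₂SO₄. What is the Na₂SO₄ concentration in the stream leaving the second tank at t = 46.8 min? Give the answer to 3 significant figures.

2.86 g/L

Time constants: τᵢ = Vᵢ/Q for each well-mixed tank.
τ₁ = 15.4/1.48 = 10.405 min; τ₂ = 32.5/1.48 = 21.959 min.
Tank 1: C₁ = C_in(1 − e^(−t/τ₁)). Tank 2 (τ₁ ≠ τ₂): C₂ = C_in[1 − (τ₁ e^(−t/τ₁) − τ₂ e^(−t/τ₂))/(τ₁ − τ₂)].
At t = 46.8: e^(−t/τ₁) = 0.011135, e^(−t/τ₂) = 0.11869.
C₂ = 3.65·[1 − (10.405·0.011135 − 21.959·0.11869)/(-11.554)] = 3.65·0.78444 = 2.8632 g/L.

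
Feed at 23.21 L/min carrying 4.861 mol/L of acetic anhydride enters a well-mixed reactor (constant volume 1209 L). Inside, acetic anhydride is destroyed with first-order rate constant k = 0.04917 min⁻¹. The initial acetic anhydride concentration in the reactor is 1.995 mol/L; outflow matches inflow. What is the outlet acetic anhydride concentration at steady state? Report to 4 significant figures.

1.365 mol/L

Accumulation = in − out − consumed: V dC/dt = Q C_in − Q C − k V C.
Steady state (dC/dt = 0): C_ss = Q C_in/(Q + kV) = C_in/(1 + kV/Q).
C_ss = 23.21·4.861/(23.21 + 0.04917·1209) = 112.824/82.6565 = 1.36497 mol/L.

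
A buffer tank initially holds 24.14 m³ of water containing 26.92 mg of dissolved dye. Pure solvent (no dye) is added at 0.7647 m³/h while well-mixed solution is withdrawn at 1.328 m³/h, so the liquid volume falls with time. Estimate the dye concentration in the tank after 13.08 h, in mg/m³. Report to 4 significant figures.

0.6802 mg/m³

Let m(t) be the amount of dye. Volume: V(t) = V₀ + (Q_in − Q_out) t = 24.14 − 0.563300 t; V(13.08) = 16.7720 m³.
No dye enters, so dm/dt = −Q_out · (m/V).
Separate: dm/m = −Q_out dt/V(t) ⇒ ln(m/m₀) = −(Q_out/(Q_in−Q_out)) ln(V/V₀).
m = m₀ (V₀/V)^(Q_out/(Q_in−Q_out)) = 26.92 × (24.14/16.7720)^(-2.35754) = 11.4085 mg.
C = m/V = 11.4085/16.7720 = 0.680208 mg/m³.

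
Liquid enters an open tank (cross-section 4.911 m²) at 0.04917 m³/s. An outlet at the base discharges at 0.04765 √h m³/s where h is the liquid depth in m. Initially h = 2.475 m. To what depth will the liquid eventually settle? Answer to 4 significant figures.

Mass balance (ρ constant): A dh/dt = Q_in − 0.04765 √h. At steady state dh/dt = 0:
Q_in = 0.04765 √h_ss ⇒ √h_ss = 0.04917/0.04765 = 1.03190.
h_ss = 1.03190² = 1.06482 m. (Since h₀ = 2.475 m > h_ss, the level will fall toward this value.)

1.065 m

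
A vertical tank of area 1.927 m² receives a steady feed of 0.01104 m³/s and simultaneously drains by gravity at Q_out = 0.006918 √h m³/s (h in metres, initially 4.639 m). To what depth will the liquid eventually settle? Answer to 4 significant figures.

Volume balance on the tank: A dh/dt = Q_in − 0.006918 √h. At steady state dh/dt = 0:
Q_in = 0.006918 √h_ss ⇒ √h_ss = 0.01104/0.006918 = 1.59584.
h_ss = 1.59584² = 2.54670 m. (Since h₀ = 4.639 m > h_ss, the level will fall toward this value.)

2.547 m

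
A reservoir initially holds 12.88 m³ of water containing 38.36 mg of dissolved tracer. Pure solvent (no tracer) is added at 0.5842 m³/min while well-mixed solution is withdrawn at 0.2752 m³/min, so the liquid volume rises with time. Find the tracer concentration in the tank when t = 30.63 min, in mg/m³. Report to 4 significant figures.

Let m(t) be the amount of tracer. Volume: V(t) = V₀ + (Q_in − Q_out) t = 12.88 + 0.309000 t; V(30.63) = 22.3447 m³.
No tracer enters, so dm/dt = −Q_out · (m/V).
Separate: dm/m = −Q_out dt/V(t) ⇒ ln(m/m₀) = −(Q_out/(Q_in−Q_out)) ln(V/V₀).
m = m₀ (V₀/V)^(Q_out/(Q_in−Q_out)) = 38.36 × (12.88/22.3447)^(0.890615) = 23.4851 mg.
C = m/V = 23.4851/22.3447 = 1.05104 mg/m³.

1.051 mg/m³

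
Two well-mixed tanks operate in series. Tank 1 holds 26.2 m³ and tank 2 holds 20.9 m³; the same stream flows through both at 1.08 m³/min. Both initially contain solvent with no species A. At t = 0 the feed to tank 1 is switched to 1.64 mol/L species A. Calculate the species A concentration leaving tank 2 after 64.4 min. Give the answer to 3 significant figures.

Species balance on tank i: dCᵢ/dt = (Cᵢ₋₁ − Cᵢ)/τᵢ with τᵢ = Vᵢ/Q.
τ₁ = 26.2/1.08 = 24.259 min; τ₂ = 20.9/1.08 = 19.352 min.
Solving the cascade with C₁(0)=C₂(0)=0 gives C₂(t) = C_in[1 − (τ₁ e^(−t/τ₁) − τ₂ e^(−t/τ₂))/(τ₁ − τ₂)].
At t = 64.4: e^(−t/τ₁) = 0.070323, e^(−t/τ₂) = 0.035870.
C₂ = 1.64·[1 − (24.259·0.070323 − 19.352·0.035870)/(4.9074)] = 1.64·0.79382 = 1.3019 mol/L.

1.30 mol/L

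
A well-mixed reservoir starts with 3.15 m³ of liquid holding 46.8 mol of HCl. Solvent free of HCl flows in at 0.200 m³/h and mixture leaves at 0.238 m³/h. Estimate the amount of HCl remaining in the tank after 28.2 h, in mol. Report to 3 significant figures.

Total volume: dV/dt = Q_in − Q_out = -0.038000 m³/h, so V(t) = 3.15 − 0.038000 t and V(28.2) = 2.0784 m³.
Species balance (pure solvent in): dm/dt = −Q_out · m/V(t).
dm/m = −Q_out dt/(V₀ − 0.038000 t); integrating gives ln(m/m₀) = −(Q_out/(Q_in−Q_out)) ln(V/V₀).
m = m₀ (V₀/V)^(Q_out/(Q_in−Q_out)) = 46.8 × (3.15/2.0784)^(-6.2632) = 3.4613 mol.

3.46 mol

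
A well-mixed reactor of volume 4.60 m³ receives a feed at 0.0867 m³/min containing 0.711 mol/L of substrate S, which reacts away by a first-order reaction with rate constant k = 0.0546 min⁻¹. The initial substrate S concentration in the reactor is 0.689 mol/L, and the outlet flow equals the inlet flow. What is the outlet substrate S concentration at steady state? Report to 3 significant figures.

0.182 mol/L

Accumulation = in − out − consumed: V dC/dt = Q C_in − Q C − k V C.
At steady state: 0 = Q C_in − (Q + kV) C_ss, so C_ss = Q C_in/(Q + kV).
C_ss = 0.0867·0.711/(0.0867 + 0.0546·4.60) = 0.061644/0.33786 = 0.18245 mol/L.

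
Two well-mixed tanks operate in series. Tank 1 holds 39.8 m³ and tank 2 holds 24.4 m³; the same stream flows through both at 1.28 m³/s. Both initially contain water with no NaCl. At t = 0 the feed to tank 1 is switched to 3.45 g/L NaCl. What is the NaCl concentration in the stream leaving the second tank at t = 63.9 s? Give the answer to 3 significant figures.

Species balance on tank i: dCᵢ/dt = (Cᵢ₋₁ − Cᵢ)/τᵢ with τᵢ = Vᵢ/Q.
τ₁ = 39.8/1.28 = 31.094 s; τ₂ = 24.4/1.28 = 19.062 s.
Solving the cascade with C₁(0)=C₂(0)=0 gives C₂(t) = C_in[1 − (τ₁ e^(−t/τ₁) − τ₂ e^(−t/τ₂))/(τ₁ − τ₂)].
At t = 63.9: e^(−t/τ₁) = 0.12808, e^(−t/τ₂) = 0.035010.
C₂ = 3.45·[1 − (31.094·0.12808 − 19.062·0.035010)/(12.031)] = 3.45·0.72445 = 2.4994 g/L.

2.50 g/L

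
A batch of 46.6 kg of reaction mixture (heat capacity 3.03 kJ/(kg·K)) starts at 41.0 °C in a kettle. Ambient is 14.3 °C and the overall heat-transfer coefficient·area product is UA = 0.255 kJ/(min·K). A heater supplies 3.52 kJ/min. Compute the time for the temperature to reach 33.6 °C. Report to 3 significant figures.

M c_p dT/dt = −UA(T − T_amb) + Q̇.
τ = M c_p/UA = 553.72 min; T_ss = T_amb + Q̇/UA = 14.3 + 3.52/0.255 = 28.104 °C.
T(t) = T_ss + (T₀ − T_ss)e^(−t/τ); set T = 33.6:
t = −τ ln[(T − T_ss)/(T₀ − T_ss)] = −553.72 · ln(0.42618) = 472.26 min.

472 min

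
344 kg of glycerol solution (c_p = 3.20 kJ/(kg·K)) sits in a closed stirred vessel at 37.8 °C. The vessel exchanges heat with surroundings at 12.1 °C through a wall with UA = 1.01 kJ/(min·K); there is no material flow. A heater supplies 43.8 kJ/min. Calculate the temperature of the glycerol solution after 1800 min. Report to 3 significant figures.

52.1 °C

Heat balance on the well-mixed liquid: M c_p dT/dt = −UA(T − T_amb) + Q̇.
dT/dt = (T_ss − T)/τ with T_ss = T_amb + Q̇/UA = 12.1 + 43.8/1.01 = 55.466 °C, τ = M c_p/UA = 344·3.20/1.01 = 1089.9 min.
This is linear first-order; T(t) = T_ss + (T₀ − T_ss) e^(−t/τ).
T(1800) = 55.466 + (-17.666)·0.19176 = 52.079 °C.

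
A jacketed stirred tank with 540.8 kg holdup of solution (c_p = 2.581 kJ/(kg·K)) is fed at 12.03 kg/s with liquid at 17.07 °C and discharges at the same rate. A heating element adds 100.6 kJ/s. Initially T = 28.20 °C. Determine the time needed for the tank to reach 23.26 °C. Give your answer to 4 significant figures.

M c_p dT/dt = ṁ c_p (T_in − T) + Q̇.
τ = M/ṁ = 44.9543 s; T_ss = T_in + Q̇/(ṁ c_p) = 20.3100 °C.
T(t) = T_ss + (T₀ − T_ss) e^(−t/τ). Set T = 23.26:
e^(−t/τ) = (23.26 − 20.3100)/(28.20 − 20.3100) = 0.373891
t = −44.9543 · ln(0.373891) = 44.2256 s.

44.23 s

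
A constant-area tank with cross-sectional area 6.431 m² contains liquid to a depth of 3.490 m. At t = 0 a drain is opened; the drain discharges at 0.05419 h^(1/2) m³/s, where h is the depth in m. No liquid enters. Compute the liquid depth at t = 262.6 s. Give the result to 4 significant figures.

0.5803 m

Volume balance on the tank: A dh/dt = −0.05419 √h.
This is separable: 2 d(√h)/dt = −0.05419/A, so √h = √h₀ − (0.05419/(2A)) t.
√h = √3.490 − 0.05419·262.6/(2·6.431) = 1.86815 − 1.10638 = 0.761771.
h = 0.761771² = 0.580296 m.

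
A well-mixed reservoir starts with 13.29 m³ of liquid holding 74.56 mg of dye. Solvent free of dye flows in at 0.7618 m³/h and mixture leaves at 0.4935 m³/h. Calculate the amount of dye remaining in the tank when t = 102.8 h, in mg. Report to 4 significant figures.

9.443 mg

Total volume: dV/dt = Q_in − Q_out = 0.268300 m³/h, so V(t) = 13.29 + 0.268300 t and V(102.8) = 40.8712 m³.
Solute balance: dm/dt = 0 − Q_out C = −Q_out m/V(t).
dm/m = −Q_out dt/(V₀ + 0.268300 t); integrating gives ln(m/m₀) = −(Q_out/(Q_in−Q_out)) ln(V/V₀).
m = m₀ (V₀/V)^(Q_out/(Q_in−Q_out)) = 74.56 × (13.29/40.8712)^(1.83936) = 9.44269 mg.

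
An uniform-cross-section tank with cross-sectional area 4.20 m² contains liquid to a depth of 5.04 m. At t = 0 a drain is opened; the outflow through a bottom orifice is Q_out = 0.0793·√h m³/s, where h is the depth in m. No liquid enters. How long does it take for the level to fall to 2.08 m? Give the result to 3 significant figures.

85.0 s

Volume balance on the tank: A dh/dt = −0.0793 √h.
This is separable: 2 d(√h)/dt = −0.0793/A, so √h = √h₀ − (0.0793/(2A)) t.
t = 2A(√h₀ − √h)/0.0793 = 2·4.20·(√5.04 − √2.08)/0.0793
  = 8.4000 × (2.2450 − 1.4422) / 0.0793 = 85.035 s.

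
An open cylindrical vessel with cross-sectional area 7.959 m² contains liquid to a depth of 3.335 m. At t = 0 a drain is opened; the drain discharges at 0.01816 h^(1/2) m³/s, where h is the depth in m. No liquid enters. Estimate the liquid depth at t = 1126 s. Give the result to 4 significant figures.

0.2933 m

A dh/dt = −Q_out = −0.01816 √h.
∫ h^(−1/2) dh = −(0.01816/A) ∫ dt, giving 2√h = 2√h₀ − (0.01816/A) t.
√h = √3.335 − 0.01816·1126/(2·7.959) = 1.82620 − 1.28459 = 0.541605.
h = 0.541605² = 0.293336 m.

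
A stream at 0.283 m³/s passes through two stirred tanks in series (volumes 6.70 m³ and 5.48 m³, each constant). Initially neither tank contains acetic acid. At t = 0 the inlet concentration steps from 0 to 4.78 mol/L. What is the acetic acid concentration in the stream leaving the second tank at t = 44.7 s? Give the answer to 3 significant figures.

2.94 mol/L

Species balance on tank i: dCᵢ/dt = (Cᵢ₋₁ − Cᵢ)/τᵢ with τᵢ = Vᵢ/Q.
τ₁ = 6.70/0.283 = 23.675 s; τ₂ = 5.48/0.283 = 19.364 s.
Tank 1: C₁ = C_in(1 − e^(−t/τ₁)). Tank 2 (τ₁ ≠ τ₂): C₂ = C_in[1 − (τ₁ e^(−t/τ₁) − τ₂ e^(−t/τ₂))/(τ₁ − τ₂)].
At t = 44.7: e^(−t/τ₁) = 0.15136, e^(−t/τ₂) = 0.099419.
C₂ = 4.78·[1 − (23.675·0.15136 − 19.364·0.099419)/(4.3110)] = 4.78·0.61531 = 2.9412 mol/L.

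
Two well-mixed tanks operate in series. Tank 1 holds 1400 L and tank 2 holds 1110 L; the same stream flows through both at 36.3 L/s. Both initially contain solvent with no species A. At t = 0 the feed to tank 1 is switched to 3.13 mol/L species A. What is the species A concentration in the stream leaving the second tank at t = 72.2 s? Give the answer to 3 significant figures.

1.94 mol/L

Species balance on tank i: dCᵢ/dt = (Cᵢ₋₁ − Cᵢ)/τᵢ with τᵢ = Vᵢ/Q.
τ₁ = 1400/36.3 = 38.567 s; τ₂ = 1110/36.3 = 30.579 s.
Solving the cascade with C₁(0)=C₂(0)=0 gives C₂(t) = C_in[1 − (τ₁ e^(−t/τ₁) − τ₂ e^(−t/τ₂))/(τ₁ − τ₂)].
At t = 72.2: e^(−t/τ₁) = 0.15381, e^(−t/τ₂) = 0.094313.
C₂ = 3.13·[1 − (38.567·0.15381 − 30.579·0.094313)/(7.9890)] = 3.13·0.61846 = 1.9358 mol/L.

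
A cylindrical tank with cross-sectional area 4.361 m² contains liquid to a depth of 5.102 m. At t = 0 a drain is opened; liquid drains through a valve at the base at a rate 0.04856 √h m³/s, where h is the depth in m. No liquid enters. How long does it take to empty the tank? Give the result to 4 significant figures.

A dh/dt = −Q_out = −0.04856 √h.
Separate and integrate: 2(√h − √h₀) = −(0.04856/A) t.
Tank is empty when √h = 0: t_empty = 2A√h₀/0.04856.
t_empty = 2·4.361·√5.102/0.04856 = 8.72200·2.25876/0.04856 = 405.702 s.

405.7 s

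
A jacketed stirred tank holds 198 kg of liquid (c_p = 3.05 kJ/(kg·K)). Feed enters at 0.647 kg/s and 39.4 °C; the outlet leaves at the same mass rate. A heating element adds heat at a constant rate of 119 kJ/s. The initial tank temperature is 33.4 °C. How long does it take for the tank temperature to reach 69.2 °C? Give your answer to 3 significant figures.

M c_p dT/dt = ṁ c_p (T_in − T) + Q̇.
τ = M/ṁ = 306.03 s; T_ss = T_in + Q̇/(ṁ c_p) = 99.704 °C.
T(t) = T_ss + (T₀ − T_ss) e^(−t/τ). Set T = 69.2:
e^(−t/τ) = (69.2 − 99.704)/(33.4 − 99.704) = 0.46006
t = −306.03 · ln(0.46006) = 237.60 s.

238 s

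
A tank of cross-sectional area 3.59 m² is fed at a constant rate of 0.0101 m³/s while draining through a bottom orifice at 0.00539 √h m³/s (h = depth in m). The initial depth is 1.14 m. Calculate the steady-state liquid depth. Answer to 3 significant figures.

3.51 m

A dh/dt = Q_in − 0.00539 √h. Steady state requires inflow = outflow:
Q_in = 0.00539 √h_ss ⇒ √h_ss = 0.0101/0.00539 = 1.8738.
h_ss = 1.8738² = 3.5113 m. (Since h₀ = 1.14 m < h_ss, the level will rise toward this value.)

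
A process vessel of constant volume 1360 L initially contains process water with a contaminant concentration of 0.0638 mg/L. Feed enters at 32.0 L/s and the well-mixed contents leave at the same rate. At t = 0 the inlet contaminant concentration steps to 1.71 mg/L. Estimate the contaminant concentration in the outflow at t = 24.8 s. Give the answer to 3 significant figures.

Species balance on the tank: V dC/dt = Q(C_in − C).
So dC/dt = (C_in − C)/τ with τ = V/Q = 1360/32.0 = 42.500 s.
Integrating: C(t) = C_in + (C₀ − C_in) e^(−t/τ).
C(24.8) = 1.71 + (0.0638 − 1.71)·e^(−24.8/42.500) = 1.71 + (-1.6462)·0.55793 = 0.79154 mg/L.

0.792 mg/L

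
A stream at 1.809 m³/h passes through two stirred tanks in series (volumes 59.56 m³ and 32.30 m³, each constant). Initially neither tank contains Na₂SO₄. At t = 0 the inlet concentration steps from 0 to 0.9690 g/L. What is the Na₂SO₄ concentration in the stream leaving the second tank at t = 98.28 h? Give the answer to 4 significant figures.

Time constants: τᵢ = Vᵢ/Q for each well-mixed tank.
τ₁ = 59.56/1.809 = 32.9243 h; τ₂ = 32.30/1.809 = 17.8552 h.
Tank 1: C₁ = C_in(1 − e^(−t/τ₁)). Tank 2 (τ₁ ≠ τ₂): C₂ = C_in[1 − (τ₁ e^(−t/τ₁) − τ₂ e^(−t/τ₂))/(τ₁ − τ₂)].
At t = 98.28: e^(−t/τ₁) = 0.0505379, e^(−t/τ₂) = 0.00406928.
C₂ = 0.9690·[1 − (32.9243·0.0505379 − 17.8552·0.00406928)/(15.0691)] = 0.9690·0.894402 = 0.866676 g/L.

0.8667 g/L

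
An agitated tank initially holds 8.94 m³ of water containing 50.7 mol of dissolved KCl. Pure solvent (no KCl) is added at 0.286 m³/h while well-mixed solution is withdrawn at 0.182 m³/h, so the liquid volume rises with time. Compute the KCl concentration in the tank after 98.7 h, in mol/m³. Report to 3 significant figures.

0.693 mol/m³

Total volume: dV/dt = Q_in − Q_out = 0.10400 m³/h, so V(t) = 8.94 + 0.10400 t and V(98.7) = 19.205 m³.
Species balance (pure solvent in): dm/dt = −Q_out · m/V(t).
Separate: dm/m = −Q_out dt/V(t) ⇒ ln(m/m₀) = −(Q_out/(Q_in−Q_out)) ln(V/V₀).
m = m₀ (V₀/V)^(Q_out/(Q_in−Q_out)) = 50.7 × (8.94/19.205)^(1.7500) = 13.301 mol.
C = m/V = 13.301/19.205 = 0.69258 mol/m³.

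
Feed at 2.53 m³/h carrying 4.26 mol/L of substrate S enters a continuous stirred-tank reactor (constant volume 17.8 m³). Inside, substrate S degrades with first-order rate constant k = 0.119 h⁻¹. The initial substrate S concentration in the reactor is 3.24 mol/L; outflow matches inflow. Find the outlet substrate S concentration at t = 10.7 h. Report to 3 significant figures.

2.38 mol/L

Species balance: V dC/dt = Q C_in − Q C − k V C.
dC/dt = (Q/V) C_in − (Q/V + k) C; effective rate a = Q/V + k = 0.14213 + 0.119 = 0.26113 h⁻¹.
C_ss = Q C_in/(Q + kV) = 2.3187 mol/L; C(t) = C_ss + (C₀ − C_ss) e^(−a t).
C(10.7) = 2.3187 + (0.92130)·e^(−0.26113·10.7) = 2.3187 + (0.92130)·0.061167 = 2.3751 mol/L.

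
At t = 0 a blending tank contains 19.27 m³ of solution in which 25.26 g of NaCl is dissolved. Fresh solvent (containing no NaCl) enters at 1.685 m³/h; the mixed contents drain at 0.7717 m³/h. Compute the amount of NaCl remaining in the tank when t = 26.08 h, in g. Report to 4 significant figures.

Let m(t) be the amount of NaCl. Volume: V(t) = V₀ + (Q_in − Q_out) t = 19.27 + 0.913300 t; V(26.08) = 43.0889 m³.
Species balance (pure solvent in): dm/dt = −Q_out · m/V(t).
Separate: dm/m = −Q_out dt/V(t) ⇒ ln(m/m₀) = −(Q_out/(Q_in−Q_out)) ln(V/V₀).
m = m₀ (V₀/V)^(Q_out/(Q_in−Q_out)) = 25.26 × (19.27/43.0889)^(0.844958) = 12.7978 g.

12.80 g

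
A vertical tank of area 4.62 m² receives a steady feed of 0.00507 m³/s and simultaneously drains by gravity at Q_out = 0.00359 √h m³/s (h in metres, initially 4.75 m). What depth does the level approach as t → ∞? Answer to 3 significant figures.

Accumulation of liquid (constant cross-section A): A dh/dt = Q_in − 0.00359 √h. At steady state dh/dt = 0:
Q_in = 0.00359 √h_ss ⇒ √h_ss = 0.00507/0.00359 = 1.4123.
h_ss = 1.4123² = 1.9945 m. (Since h₀ = 4.75 m > h_ss, the level will fall toward this value.)

1.99 m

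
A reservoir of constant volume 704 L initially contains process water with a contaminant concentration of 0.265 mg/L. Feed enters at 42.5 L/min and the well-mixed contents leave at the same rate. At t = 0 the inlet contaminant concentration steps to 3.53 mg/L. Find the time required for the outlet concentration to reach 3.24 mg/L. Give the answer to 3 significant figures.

40.1 min

Transient balance on the dissolved component: V dC/dt = Q(C_in − C), so τ = V/Q = 16.565 min.
C(t) = C_in + (C₀ − C_in) e^(−t/τ). Set C = 3.24 and solve for t:
e^(−t/τ) = (C − C_in)/(C₀ − C_in) = (3.24 − 3.53)/(0.265 − 3.53) = 0.088821
t = −τ ln(…) = 16.565 × 2.4211 = 40.105 min.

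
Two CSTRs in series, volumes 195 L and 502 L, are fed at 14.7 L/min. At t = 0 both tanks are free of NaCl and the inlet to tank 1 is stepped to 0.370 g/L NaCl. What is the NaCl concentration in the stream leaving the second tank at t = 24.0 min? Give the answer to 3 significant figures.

Each tank obeys Vᵢ dCᵢ/dt = Q(Cᵢ₋₁ − Cᵢ), so τᵢ = Vᵢ/Q.
τ₁ = 195/14.7 = 13.265 min; τ₂ = 502/14.7 = 34.150 min.
Solving the cascade with C₁(0)=C₂(0)=0 gives C₂(t) = C_in[1 − (τ₁ e^(−t/τ₁) − τ₂ e^(−t/τ₂))/(τ₁ − τ₂)].
At t = 24.0: e^(−t/τ₁) = 0.16378, e^(−t/τ₂) = 0.49520.
C₂ = 0.370·[1 − (13.265·0.16378 − 34.150·0.49520)/(-20.884)] = 0.370·0.29429 = 0.10889 g/L.

0.109 g/L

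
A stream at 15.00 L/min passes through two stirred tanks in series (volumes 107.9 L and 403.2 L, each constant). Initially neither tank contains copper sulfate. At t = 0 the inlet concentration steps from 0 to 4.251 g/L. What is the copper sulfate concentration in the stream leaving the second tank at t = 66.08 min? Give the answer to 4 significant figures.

Time constants: τᵢ = Vᵢ/Q for each well-mixed tank.
τ₁ = 107.9/15.00 = 7.19333 min; τ₂ = 403.2/15.00 = 26.8800 min.
Solving the cascade with C₁(0)=C₂(0)=0 gives C₂(t) = C_in[1 − (τ₁ e^(−t/τ₁) − τ₂ e^(−t/τ₂))/(τ₁ − τ₂)].
At t = 66.08: e^(−t/τ₁) = 0.000102435, e^(−t/τ₂) = 0.0855775.
C₂ = 4.251·[1 − (7.19333·0.000102435 − 26.8800·0.0855775)/(-19.6867)] = 4.251·0.883191 = 3.75444 g/L.

3.754 g/L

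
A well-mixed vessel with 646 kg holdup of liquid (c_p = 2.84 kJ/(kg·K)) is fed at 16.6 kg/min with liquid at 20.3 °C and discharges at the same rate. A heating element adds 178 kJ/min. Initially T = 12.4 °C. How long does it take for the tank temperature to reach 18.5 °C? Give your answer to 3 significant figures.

28.8 min

Unsteady energy balance on the tank contents: M c_p dT/dt = ṁ c_p (T_in − T) + 178.
τ = M/ṁ = 38.916 min; T_ss = T_in + Q̇/(ṁ c_p) = 24.076 °C.
T(t) = T_ss + (T₀ − T_ss) e^(−t/τ). Set T = 18.5:
e^(−t/τ) = (18.5 − 24.076)/(12.4 − 24.076) = 0.47755
t = −38.916 · ln(0.47755) = 28.762 min.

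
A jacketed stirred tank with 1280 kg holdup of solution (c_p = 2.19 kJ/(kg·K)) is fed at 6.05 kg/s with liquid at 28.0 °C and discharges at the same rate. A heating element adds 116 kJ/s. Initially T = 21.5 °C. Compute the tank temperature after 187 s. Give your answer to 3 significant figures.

30.5 °C

Unsteady energy balance on the tank contents: M c_p dT/dt = ṁ c_p (T_in − T) + 116.
τ = M/ṁ = 211.57 s; T_ss = T_in + Q̇/(ṁ c_p) = 28.0 + 116/(6.05·2.19) = 36.755 °C.
Solution: T(t) = T_ss + (T₀ − T_ss) e^(−t/τ).
T(187) = 36.755 + (-15.255)·e^(−187/211.57) = 36.755 + (-15.255)·0.41318 = 30.452 °C.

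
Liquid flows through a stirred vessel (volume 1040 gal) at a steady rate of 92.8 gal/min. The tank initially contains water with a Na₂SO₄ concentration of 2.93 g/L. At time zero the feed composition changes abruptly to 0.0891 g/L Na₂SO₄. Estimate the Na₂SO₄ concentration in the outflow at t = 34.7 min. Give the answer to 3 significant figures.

0.218 g/L

Transient balance on the dissolved component: V dC/dt = Q(C_in − C).
So dC/dt = (C_in − C)/τ with τ = V/Q = 1040/92.8 = 11.207 min.
Integrating: C(t) = C_in + (C₀ − C_in) e^(−t/τ).
C(34.7) = 0.0891 + (2.93 − 0.0891)·e^(−34.7/11.207) = 0.0891 + (2.8409)·0.045216 = 0.21755 g/L.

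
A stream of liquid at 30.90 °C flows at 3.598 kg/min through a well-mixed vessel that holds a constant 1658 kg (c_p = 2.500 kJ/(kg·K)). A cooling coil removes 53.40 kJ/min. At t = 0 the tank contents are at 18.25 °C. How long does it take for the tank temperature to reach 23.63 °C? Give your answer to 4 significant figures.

744.9 min

M c_p dT/dt = ṁ c_p (T_in − T) − Q̇.
τ = M/ṁ = 460.812 min; T_ss = T_in − Q̇/(ṁ c_p) = 24.9634 °C.
T(t) = T_ss + (T₀ − T_ss) e^(−t/τ). Set T = 23.63:
e^(−t/τ) = (23.63 − 24.9634)/(18.25 − 24.9634) = 0.198614
t = −460.812 · ln(0.198614) = 744.852 min.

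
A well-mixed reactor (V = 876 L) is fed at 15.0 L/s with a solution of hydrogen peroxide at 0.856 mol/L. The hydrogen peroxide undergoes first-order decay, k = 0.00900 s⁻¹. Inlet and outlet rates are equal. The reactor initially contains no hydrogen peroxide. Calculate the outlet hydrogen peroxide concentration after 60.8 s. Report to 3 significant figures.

Species balance: V dC/dt = Q C_in − Q C − k V C.
dC/dt = (Q/V) C_in − (Q/V + k) C; effective rate a = Q/V + k = 0.017123 + 0.00900 = 0.026123 s⁻¹.
C_ss = Q C_in/(Q + kV) = 0.56109 mol/L; C(t) = C_ss + (C₀ − C_ss) e^(−a t).
C(60.8) = 0.56109 + (-0.56109)·e^(−0.026123·60.8) = 0.56109 + (-0.56109)·0.20427 = 0.44647 mol/L.

0.446 mol/L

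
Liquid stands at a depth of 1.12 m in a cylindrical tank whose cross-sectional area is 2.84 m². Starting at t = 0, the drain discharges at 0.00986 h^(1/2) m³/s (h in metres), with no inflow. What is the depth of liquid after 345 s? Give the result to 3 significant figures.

A dh/dt = −Q_out = −0.00986 √h.
This is separable: 2 d(√h)/dt = −0.00986/A, so √h = √h₀ − (0.00986/(2A)) t.
√h = √1.12 − 0.00986·345/(2·2.84) = 1.0583 − 0.59889 = 0.45941.
h = 0.45941² = 0.21106 m.

0.211 m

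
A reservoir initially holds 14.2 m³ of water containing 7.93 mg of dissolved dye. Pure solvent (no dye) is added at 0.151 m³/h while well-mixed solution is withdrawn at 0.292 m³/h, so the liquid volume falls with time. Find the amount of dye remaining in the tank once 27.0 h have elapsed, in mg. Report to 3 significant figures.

Let m(t) be the amount of dye. Volume: V(t) = V₀ + (Q_in − Q_out) t = 14.2 − 0.14100 t; V(27.0) = 10.393 m³.
Species balance (pure solvent in): dm/dt = −Q_out · m/V(t).
Separate: dm/m = −Q_out dt/V(t) ⇒ ln(m/m₀) = −(Q_out/(Q_in−Q_out)) ln(V/V₀).
m = m₀ (V₀/V)^(Q_out/(Q_in−Q_out)) = 7.93 × (14.2/10.393)^(-2.0709) = 4.1549 mg.

4.15 mg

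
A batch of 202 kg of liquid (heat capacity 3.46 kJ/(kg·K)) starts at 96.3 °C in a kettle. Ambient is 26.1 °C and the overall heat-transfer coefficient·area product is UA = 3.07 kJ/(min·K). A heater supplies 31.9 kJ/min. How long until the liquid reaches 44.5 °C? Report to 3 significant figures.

Lumped-capacitance energy balance: M c_p dT/dt = UA(T_amb − T) + Q̇.
τ = M c_p/UA = 227.66 min; T_ss = T_amb + Q̇/UA = 26.1 + 31.9/3.07 = 36.491 °C.
T(t) = T_ss + (T₀ − T_ss)e^(−t/τ); set T = 44.5:
t = −τ ln[(T − T_ss)/(T₀ − T_ss)] = −227.66 · ln(0.13391) = 457.73 min.

458 min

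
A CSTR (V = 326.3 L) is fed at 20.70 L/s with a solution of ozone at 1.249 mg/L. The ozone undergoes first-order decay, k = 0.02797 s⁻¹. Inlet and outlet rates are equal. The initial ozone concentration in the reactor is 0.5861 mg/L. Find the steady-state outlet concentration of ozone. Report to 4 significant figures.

0.8668 mg/L

Accumulation = in − out − consumed: V dC/dt = Q C_in − Q C − k V C.
Steady state (dC/dt = 0): C_ss = Q C_in/(Q + kV) = C_in/(1 + kV/Q).
C_ss = 20.70·1.249/(20.70 + 0.02797·326.3) = 25.8543/29.8266 = 0.866820 mg/L.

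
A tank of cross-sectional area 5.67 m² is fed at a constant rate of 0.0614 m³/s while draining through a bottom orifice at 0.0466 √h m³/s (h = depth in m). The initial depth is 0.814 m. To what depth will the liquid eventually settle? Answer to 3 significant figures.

Level balance: A dh/dt = 0.0614 − 0.0466 √h. Setting dh/dt = 0:
Q_in = 0.0466 √h_ss ⇒ √h_ss = 0.0614/0.0466 = 1.3176.
h_ss = 1.3176² = 1.7361 m. (Since h₀ = 0.814 m < h_ss, the level will rise toward this value.)

1.74 m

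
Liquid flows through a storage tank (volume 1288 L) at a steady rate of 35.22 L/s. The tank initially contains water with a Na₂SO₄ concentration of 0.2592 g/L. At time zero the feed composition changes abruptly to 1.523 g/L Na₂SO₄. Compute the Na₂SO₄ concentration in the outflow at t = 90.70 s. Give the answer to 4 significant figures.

Mass balance on the solute (V constant): V dC/dt = Q(C_in − C).
Rewrite as dC/dt + C/τ = C_in/τ, τ = V/Q = 36.5701 s.
This is linear first-order; C(t) = C_in + (C₀ − C_in) e^(−t/τ).
C(90.70) = 1.523 + (0.2592 − 1.523)·e^(−90.70/36.5701) = 1.523 + (-1.26380)·0.0837293 = 1.41718 g/L.

1.417 g/L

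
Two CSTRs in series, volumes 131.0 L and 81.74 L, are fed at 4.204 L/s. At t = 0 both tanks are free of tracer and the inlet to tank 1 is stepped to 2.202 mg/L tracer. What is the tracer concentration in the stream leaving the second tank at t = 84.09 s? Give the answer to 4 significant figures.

Species balance on tank i: dCᵢ/dt = (Cᵢ₋₁ − Cᵢ)/τᵢ with τᵢ = Vᵢ/Q.
τ₁ = 131.0/4.204 = 31.1608 s; τ₂ = 81.74/4.204 = 19.4434 s.
Tank 1: C₁ = C_in(1 − e^(−t/τ₁)). Tank 2 (τ₁ ≠ τ₂): C₂ = C_in[1 − (τ₁ e^(−t/τ₁) − τ₂ e^(−t/τ₂))/(τ₁ − τ₂)].
At t = 84.09: e^(−t/τ₁) = 0.0673008, e^(−t/τ₂) = 0.0132354.
C₂ = 2.202·[1 − (31.1608·0.0673008 − 19.4434·0.0132354)/(11.7174)] = 2.202·0.842985 = 1.85625 mg/L.

1.856 mg/L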